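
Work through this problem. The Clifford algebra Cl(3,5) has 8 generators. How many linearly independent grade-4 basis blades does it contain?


Number of grade-k basis blades in Cl(p,q) with n = p + q is C(n, k).
n = 3 + 5 = 8
C(8, 4) = 8! / (4! * 4!)
= 40320 / (24 * 24)
= 70


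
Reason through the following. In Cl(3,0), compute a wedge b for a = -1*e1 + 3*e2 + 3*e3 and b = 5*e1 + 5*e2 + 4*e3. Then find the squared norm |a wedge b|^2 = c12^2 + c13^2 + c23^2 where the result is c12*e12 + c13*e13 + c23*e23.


a wedge b = (a1*b2 - a2*b1)*e12 + (a1*b3 - a3*b1)*e13 + (a2*b3 - a3*b2)*e23
e12 coeff: (-1)*5 - 3*5 = -5 - 15 = -20
e13 coeff: (-1)*4 - 3*5 = -4 - 15 = -19
e23 coeff: 3*4 - 3*5 = 12 - 15 = -3
|a wedge b|^2 = (-20)^2 + (-19)^2 + (-3)^2
= 400 + 361 + 9
= 770


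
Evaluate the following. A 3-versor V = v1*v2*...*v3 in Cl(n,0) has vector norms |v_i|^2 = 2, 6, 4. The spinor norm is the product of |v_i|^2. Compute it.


Spinor norm N(V) = |v1|^2 * |v2|^2 * ... * |v3|^2
= 2 * 6 * 4
Running product: 2, 12, 48
N(V) = 48


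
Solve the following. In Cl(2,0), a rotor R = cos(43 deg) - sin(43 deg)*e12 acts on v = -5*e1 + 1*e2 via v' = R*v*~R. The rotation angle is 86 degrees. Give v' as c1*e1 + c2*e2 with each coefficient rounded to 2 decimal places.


Rotor R = cos(43deg) - sin(43deg)*e12
Rotation angle theta = 2 * 43 = 86 degrees
v' = R*v*~R rotates v by theta.
cos(86deg) = 0.0698, sin(86deg) = 0.9976
v'_1 = -5*cos(86deg) - 1*sin(86deg)
= -5*0.0698 - 1*0.9976
= -1.35
v'_2 = -5*sin(86deg) + 1*cos(86deg)
= -5*0.9976 + 1*0.0698
= -4.92
v' = -1.35*e1 - 4.92*e2


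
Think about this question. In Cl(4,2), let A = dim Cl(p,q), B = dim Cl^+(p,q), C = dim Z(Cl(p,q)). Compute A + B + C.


n = 4 + 2 = 6
Total dim = 2^6 = 64
Even subalgebra dim = 2^5 = 32
n is even, so center dim = 1
Sum = 64 + 32 + 1 = 97


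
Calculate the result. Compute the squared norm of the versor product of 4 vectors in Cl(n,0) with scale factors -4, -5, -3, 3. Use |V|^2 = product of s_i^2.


Each vector v_i has |v_i|^2 = s_i^2
Squared scales: (-4)^2 = 16, (-5)^2 = 25, (-3)^2 = 9, 3^2 = 9
|V|^2 = 16 * 25 * 9 * 9
= 32400


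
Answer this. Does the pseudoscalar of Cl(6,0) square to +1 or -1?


The pseudoscalar I = e1...e_n (product of all n generators) of Cl(p,q) satisfies I^2 = (-1)^(q + n(n-1)/2).
p = 6, q = 0, n = p + q = 6
n(n-1)/2 = 6 * 5 / 2 = 15
Exponent = q + n(n-1)/2 = 0 + 15 = 15
I^2 = (-1)^15 = -1


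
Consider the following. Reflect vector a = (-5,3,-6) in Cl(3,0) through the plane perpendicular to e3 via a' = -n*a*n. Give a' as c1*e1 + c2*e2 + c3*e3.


Reflection formula: a' = -n*a*n, with n = e3 (unit vector, n^2 = 1).
For reflection through hyperplane perp to e3:
The component along e3 flips sign, others stay.
a = (-5, 3, -6)
a' = (-5, 3, 6)
a' = -5*e1 + 3*e2 + 6*e3


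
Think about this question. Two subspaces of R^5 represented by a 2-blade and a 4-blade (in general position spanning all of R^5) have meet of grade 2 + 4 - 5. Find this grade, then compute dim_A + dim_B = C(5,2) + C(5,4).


Meet grade = grade(A) + grade(B) - n
= 2 + 4 - 5 = 1
C(5,2) = 10
C(5,4) = 5
dim_A + dim_B = 10 + 5 = 15


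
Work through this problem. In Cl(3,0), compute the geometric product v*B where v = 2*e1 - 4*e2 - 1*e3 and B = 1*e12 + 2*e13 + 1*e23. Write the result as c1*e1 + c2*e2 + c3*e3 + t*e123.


vB has grade-1 (vector) and grade-3 (trivector) parts: vB = (v _| B) + (v ^ B).
Vector part <vB>_1:
  e1: -v2*b12 - v3*b13 = -(-4)*(1) - (-1)*(2) = 6
  e2: v1*b12 - v3*b23 = (2)*(1) - (-1)*(1) = 3
  e3: v1*b13 + v2*b23 = (2)*(2) + (-4)*(1) = 0
Trivector part <vB>_3:
  e123: v1*b23 - v2*b13 + v3*b12 = (2)*(1) - (-4)*(2) + (-1)*(1) = 9
vB = 6*e1 + 3*e2 + 0*e3 + 9*e123


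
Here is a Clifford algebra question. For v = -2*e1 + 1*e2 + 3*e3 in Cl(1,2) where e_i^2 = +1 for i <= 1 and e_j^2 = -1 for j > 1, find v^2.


v^2 = sum of c_i^2 * e_i^2
Positive signature terms (e_i^2 = +1): (-2)^2 = 4
Negative signature terms (e_j^2 = -1): 1^2 + 3^2 = 10
v^2 = 4 - 10 = -6


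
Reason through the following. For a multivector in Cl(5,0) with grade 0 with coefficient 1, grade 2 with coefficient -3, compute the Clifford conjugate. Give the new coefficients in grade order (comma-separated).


Clifford conjugate sign for grade k: (-1)^(k(k+1)/2)
Grade 0: (-1)^(0*1/2) = (-1)^0 = 1, coeff 1 -> 1
Grade 2: (-1)^(2*3/2) = (-1)^3 = -1, coeff -3 -> 3
Conjugated coefficients: 1, 3


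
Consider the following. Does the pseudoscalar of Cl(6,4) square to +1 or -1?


The pseudoscalar I = e1...e_n (product of all n generators) of Cl(p,q) satisfies I^2 = (-1)^(q + n(n-1)/2).
p = 6, q = 4, n = p + q = 10
n(n-1)/2 = 10 * 9 / 2 = 45
Exponent = q + n(n-1)/2 = 4 + 45 = 49
I^2 = (-1)^49 = -1


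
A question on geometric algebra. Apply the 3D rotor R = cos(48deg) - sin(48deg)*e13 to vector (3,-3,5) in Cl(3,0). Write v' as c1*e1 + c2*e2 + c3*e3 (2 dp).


Rotor R = cos(48deg) - sin(48deg)*e13
Rotation angle theta = 2 * 48 = 96 degrees in the e13 plane (e1 -> e3).
The component perpendicular to the plane (e2) is invariant: v'_2 = v2 = -3.00
cos(96deg) = -0.1045, sin(96deg) = 0.9945
v'_1 = v1*cos(theta) - v3*sin(theta) = 3*(-0.1045) - 5*0.9945 = -5.29
v'_3 = v1*sin(theta) + v3*cos(theta) = 3*0.9945 + 5*(-0.1045) = 2.46
v' = -5.29*e1 - 3.00*e2 + 2.46*e3


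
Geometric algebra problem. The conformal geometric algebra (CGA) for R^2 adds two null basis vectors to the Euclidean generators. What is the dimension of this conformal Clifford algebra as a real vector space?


The conformal model of R^2 uses Cl(3,1): the 2 Euclidean generators plus two extra orthogonal generators e+ (e+^2 = +1) and e- (e-^2 = -1), from which the null vectors e0, einf are built.
Number of generators m = 2 + 2 = 4.
dim Cl(p,q) = 2^m = 2^4 = 16


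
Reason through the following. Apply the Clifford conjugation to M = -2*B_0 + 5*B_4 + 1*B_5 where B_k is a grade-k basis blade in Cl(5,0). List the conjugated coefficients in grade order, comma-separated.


Clifford conjugate sign for grade k: (-1)^(k(k+1)/2)
Grade 0: (-1)^(0*1/2) = (-1)^0 = 1, coeff -2 -> -2
Grade 4: (-1)^(4*5/2) = (-1)^10 = 1, coeff 5 -> 5
Grade 5: (-1)^(5*6/2) = (-1)^15 = -1, coeff 1 -> -1
Conjugated coefficients: -2, 5, -1


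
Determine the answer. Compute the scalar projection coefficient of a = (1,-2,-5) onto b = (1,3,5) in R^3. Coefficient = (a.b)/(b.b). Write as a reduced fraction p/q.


Projection coefficient = (a . b) / (b . b)
a . b = 1*1 + (-2)*3 + (-5)*5
= 1 + (-6) + (-25) = -30
b . b = 1^2 + 3^2 + 5^2
= 1 + 9 + 25 = 35
Coefficient = -30/35
In lowest terms: -6/7


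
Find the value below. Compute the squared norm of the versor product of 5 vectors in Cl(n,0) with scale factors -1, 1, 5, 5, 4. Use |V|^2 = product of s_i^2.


Each vector v_i has |v_i|^2 = s_i^2
Squared scales: (-1)^2 = 1, 1^2 = 1, 5^2 = 25, 5^2 = 25, 4^2 = 16
|V|^2 = 1 * 1 * 25 * 25 * 16
= 10000


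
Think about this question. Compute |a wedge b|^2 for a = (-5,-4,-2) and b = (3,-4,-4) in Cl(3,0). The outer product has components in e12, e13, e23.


a wedge b = (a1*b2 - a2*b1)*e12 + (a1*b3 - a3*b1)*e13 + (a2*b3 - a3*b2)*e23
e12 coeff: (-5)*(-4) - (-4)*3 = 20 - (-12) = 32
e13 coeff: (-5)*(-4) - (-2)*3 = 20 - (-6) = 26
e23 coeff: (-4)*(-4) - (-2)*(-4) = 16 - 8 = 8
|a wedge b|^2 = 32^2 + 26^2 + 8^2
= 1024 + 676 + 64
= 1764


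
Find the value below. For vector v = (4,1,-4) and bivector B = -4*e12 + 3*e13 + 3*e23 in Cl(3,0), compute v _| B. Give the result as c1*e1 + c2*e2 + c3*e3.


Left contraction v _| B = <vB>_1 (grade-1 part of the geometric product vB).
Using e1_|e12 = e2, e2_|e12 = -e1, e1_|e13 = e3, e3_|e13 = -e1, e2_|e23 = e3, e3_|e23 = -e2:
e1 coeff: -v2*b12 - v3*b13 = -(1)*(-4) - (-4)*(3) = 16
e2 coeff: v1*b12 - v3*b23 = (4)*(-4) - (-4)*(3) = -4
e3 coeff: v1*b13 + v2*b23 = (4)*(3) + (1)*(3) = 15
v _| B = 16*e1 - 4*e2 + 15*e3


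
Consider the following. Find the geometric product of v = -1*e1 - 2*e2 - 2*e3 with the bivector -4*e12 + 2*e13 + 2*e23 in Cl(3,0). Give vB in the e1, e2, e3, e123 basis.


vB has grade-1 (vector) and grade-3 (trivector) parts: vB = (v _| B) + (v ^ B).
Vector part <vB>_1:
  e1: -v2*b12 - v3*b13 = -(-2)*(-4) - (-2)*(2) = -4
  e2: v1*b12 - v3*b23 = (-1)*(-4) - (-2)*(2) = 8
  e3: v1*b13 + v2*b23 = (-1)*(2) + (-2)*(2) = -6
Trivector part <vB>_3:
  e123: v1*b23 - v2*b13 + v3*b12 = (-1)*(2) - (-2)*(2) + (-2)*(-4) = 10
vB = -4*e1 + 8*e2 - 6*e3 + 10*e123


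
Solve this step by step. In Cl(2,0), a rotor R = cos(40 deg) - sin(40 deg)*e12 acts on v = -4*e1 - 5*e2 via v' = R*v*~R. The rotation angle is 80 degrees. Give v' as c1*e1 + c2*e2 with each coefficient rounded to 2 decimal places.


Rotor R = cos(40deg) - sin(40deg)*e12
Rotation angle theta = 2 * 40 = 80 degrees
v' = R*v*~R rotates v by theta.
cos(80deg) = 0.1736, sin(80deg) = 0.9848
v'_1 = -4*cos(80deg) - (-5)*sin(80deg)
= -4*0.1736 - (-5)*0.9848
= 4.23
v'_2 = -4*sin(80deg) + (-5)*cos(80deg)
= -4*0.9848 + (-5)*0.1736
= -4.81
v' = 4.23*e1 - 4.81*e2


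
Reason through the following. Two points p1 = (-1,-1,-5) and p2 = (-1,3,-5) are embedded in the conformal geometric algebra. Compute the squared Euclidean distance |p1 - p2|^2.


p1 - p2 = (0, -4, 0)
|p1 - p2|^2 = 0^2 + (-4)^2 + 0^2
= 0 + 16 + 0
= 16


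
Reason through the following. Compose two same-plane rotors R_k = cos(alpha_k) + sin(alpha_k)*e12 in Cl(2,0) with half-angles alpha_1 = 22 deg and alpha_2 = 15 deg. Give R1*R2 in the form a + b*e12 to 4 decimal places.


Same-plane rotors commute and their half-angles add:
R1*R2 = cos(a1 + a2) + sin(a1 + a2)*e12.
a1 + a2 = 22 + 15 = 37 deg
cos(37 deg) = 0.7986
sin(37 deg) = 0.6018
R1*R2 = 0.7986 + 0.6018*e12


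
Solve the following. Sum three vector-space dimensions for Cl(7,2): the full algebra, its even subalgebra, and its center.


n = 7 + 2 = 9
Total dim = 2^9 = 512
Even subalgebra dim = 2^8 = 256
n is odd, so center dim = 2
Sum = 512 + 256 + 2 = 770


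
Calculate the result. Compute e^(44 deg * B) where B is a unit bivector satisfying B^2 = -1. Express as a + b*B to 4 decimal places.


For a unit bivector B with B^2 = -1, the exponential series gives
e^(theta*B) = cos(theta) + sin(theta)*B (the GA analogue of Euler's formula).
theta = 44 degrees = 0.767945 rad
cos(44 deg) = 0.7193
sin(44 deg) = 0.6947
exp(theta*B) = 0.7193 + 0.6947*B


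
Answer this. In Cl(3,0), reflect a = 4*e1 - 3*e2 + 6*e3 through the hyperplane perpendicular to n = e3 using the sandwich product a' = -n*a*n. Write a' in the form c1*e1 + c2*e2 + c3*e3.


Reflection formula: a' = -n*a*n, with n = e3 (unit vector, n^2 = 1).
For reflection through hyperplane perp to e3:
The component along e3 flips sign, others stay.
a = (4, -3, 6)
a' = (4, -3, -6)
a' = 4*e1 - 3*e2 - 6*e3


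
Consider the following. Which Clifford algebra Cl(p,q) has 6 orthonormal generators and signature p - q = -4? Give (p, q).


We need p + q = 6 and p - q = -4.
Adding: 2p = 6 + (-4) = 2, so p = 1.
Then q = 6 - 1 = 5.
(p, q) = (1, 5)


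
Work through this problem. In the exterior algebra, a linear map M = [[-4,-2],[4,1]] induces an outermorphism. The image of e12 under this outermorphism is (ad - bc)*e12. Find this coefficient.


The outermorphism of a linear map f sends e1^e2 to f(e1)^f(e2).
f(e1) = -4*e1 + 4*e2
f(e2) = -2*e1 + 1*e2
f(e1) ^ f(e2) = (-4*e1 + 4*e2) ^ (-2*e1 + 1*e2)
= (-4)*1*e12 + 4*(-2)*e21
= (-4 - (-8))*e12
= 4*e12
Coefficient = 4


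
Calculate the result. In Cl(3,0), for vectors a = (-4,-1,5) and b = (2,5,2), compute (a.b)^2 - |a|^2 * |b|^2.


a . b = (-4)*2 + (-1)*5 + 5*2
= -8 + (-5) + 10 = -3
|a|^2 = (-4)^2 + (-1)^2 + 5^2 = 42
|b|^2 = 2^2 + 5^2 + 2^2 = 33
(a.b)^2 = (-3)^2 = 9
|a|^2 * |b|^2 = 42 * 33 = 1386
Result = 9 - 1386 = -1377


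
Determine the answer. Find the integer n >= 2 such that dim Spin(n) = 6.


dim Spin(n) = dim so(n) = n(n-1)/2.
Solve n(n-1)/2 = 6, i.e. n^2 - n - 12 = 0.
Discriminant = 1 + 8*6 = 49
n = (1 + sqrt(49))/2 = (1 + 7)/2 = 4


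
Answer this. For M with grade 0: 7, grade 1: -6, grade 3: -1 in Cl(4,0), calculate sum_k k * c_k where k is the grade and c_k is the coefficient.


Grade-weighted sum = sum of grade_k * coefficient_k
0*7 = 0
1*(-6) = -6
3*(-1) = -3
Total = 0 + (-6) + (-3) = -9


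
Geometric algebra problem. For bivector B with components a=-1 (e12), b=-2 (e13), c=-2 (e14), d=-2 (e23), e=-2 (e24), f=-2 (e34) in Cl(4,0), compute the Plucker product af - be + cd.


Plucker relation: af - be + cd
a*f = (-1)*(-2) = 2
b*e = (-2)*(-2) = 4
c*d = (-2)*(-2) = 4
af - be + cd = 2 - 4 + 4
= 2


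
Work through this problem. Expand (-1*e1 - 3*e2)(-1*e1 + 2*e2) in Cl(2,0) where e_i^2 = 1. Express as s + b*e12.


Expand: (-1*e1 - 3*e2)(-1*e1 + 2*e2)
= (-1)*(-1)*e1e1 + (-1)*2*e1e2 + (-3)*(-1)*e2e1 + (-3)*2*e2e2
Using e1^2 = e2^2 = 1, e2e1 = -e1e2:
Scalar part s = (-1)*(-1) + (-3)*2 = 1 + (-6) = -5
Bivector part b = (-1)*2 - (-3)*(-1) = -2 - 3 = -5
uv = -5 - 5*e12


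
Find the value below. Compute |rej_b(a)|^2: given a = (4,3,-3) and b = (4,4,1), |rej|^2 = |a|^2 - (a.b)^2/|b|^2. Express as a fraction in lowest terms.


|a|^2 = 4^2 + 3^2 + (-3)^2 = 34
|b|^2 = 4^2 + 4^2 + 1^2 = 33
a . b = 4*4 + 3*4 + (-3)*1 = 25
(a.b)^2 = 25^2 = 625
|rej|^2 = 34 - 625/33
= (1122 - 625)/33
= 497/33
In lowest terms: 497/33


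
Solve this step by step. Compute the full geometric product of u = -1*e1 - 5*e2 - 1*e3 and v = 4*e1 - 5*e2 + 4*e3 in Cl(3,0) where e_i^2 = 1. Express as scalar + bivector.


In Cl(3,0): e_i^2 = 1, e_ie_j = -e_je_i for i != j.
Scalar part = u . v = (-1)*4 + (-5)*(-5) + (-1)*4
= -4 + 25 + (-4) = 17
e12 coeff = (-1)*(-5) - (-5)*4 = 5 - (-20) = 25
e13 coeff = (-1)*4 - (-1)*4 = -4 - (-4) = 0
e23 coeff = (-5)*4 - (-1)*(-5) = -20 - 5 = -25
uv = 17 + 25*e12 + 0*e13 - 25*e23


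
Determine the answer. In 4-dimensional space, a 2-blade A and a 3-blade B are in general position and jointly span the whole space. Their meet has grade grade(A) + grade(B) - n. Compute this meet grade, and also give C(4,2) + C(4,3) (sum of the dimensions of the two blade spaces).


Meet grade = grade(A) + grade(B) - n
= 2 + 3 - 4 = 1
C(4,2) = 6
C(4,3) = 4
dim_A + dim_B = 6 + 4 = 10


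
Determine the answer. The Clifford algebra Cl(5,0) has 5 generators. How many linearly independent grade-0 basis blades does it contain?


Number of grade-k basis blades in Cl(p,q) with n = p + q is C(n, k).
n = 5 + 0 = 5
C(5, 0) = 5! / (0! * 5!)
= 120 / (1 * 120)
= 1


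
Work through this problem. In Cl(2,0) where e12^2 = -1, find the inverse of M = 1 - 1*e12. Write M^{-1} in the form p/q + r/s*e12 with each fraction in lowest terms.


M = 1 - 1*e12, where e12^2 = -1.
Since M commutes with its reverse ~M = a - b*e12, M * ~M = a^2 - b^2*e12^2 = a^2 + b^2.
So M^{-1} = ~M / (a^2 + b^2) = (a - b*e12)/(a^2 + b^2).
a^2 + b^2 = 1 + 1 = 2
Scalar part = 1/2 = 1/2
Bivector coeff = 1/2 = 1/2
M^{-1} = 1/2 + 1/2*e12


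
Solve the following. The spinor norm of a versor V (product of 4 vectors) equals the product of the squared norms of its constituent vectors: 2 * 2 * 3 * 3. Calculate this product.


Spinor norm N(V) = |v1|^2 * |v2|^2 * ... * |v4|^2
= 2 * 2 * 3 * 3
Running product: 2, 4, 12, 36
N(V) = 36


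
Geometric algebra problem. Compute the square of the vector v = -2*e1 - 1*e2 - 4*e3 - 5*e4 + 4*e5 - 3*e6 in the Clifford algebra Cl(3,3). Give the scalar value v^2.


v^2 = sum of c_i^2 * e_i^2
Positive signature terms (e_i^2 = +1): (-2)^2 + (-1)^2 + (-4)^2 = 21
Negative signature terms (e_j^2 = -1): (-5)^2 + 4^2 + (-3)^2 = 50
v^2 = 21 - 50 = -29


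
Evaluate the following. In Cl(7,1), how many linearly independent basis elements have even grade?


Even subalgebra dimension = 2^(n-1)
n = 7 + 1 = 8
2^(8 - 1) = 2^7 = 128
Verification: sum of C(8,k) for even k = 1 + 28 + 70 + 28 + 1 = 128
Result = 128


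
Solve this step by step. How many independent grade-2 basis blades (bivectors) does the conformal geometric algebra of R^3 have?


The conformal model of R^3 uses Cl(4,1) with m = 3 + 2 = 5 generators.
Number of grade-2 blades = C(m, 2) = C(5, 2)
= 5*4/2 = 10


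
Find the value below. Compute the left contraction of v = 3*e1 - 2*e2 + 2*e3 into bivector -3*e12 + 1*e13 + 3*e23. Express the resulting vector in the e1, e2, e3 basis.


Left contraction v _| B = <vB>_1 (grade-1 part of the geometric product vB).
Using e1_|e12 = e2, e2_|e12 = -e1, e1_|e13 = e3, e3_|e13 = -e1, e2_|e23 = e3, e3_|e23 = -e2:
e1 coeff: -v2*b12 - v3*b13 = -(-2)*(-3) - (2)*(1) = -8
e2 coeff: v1*b12 - v3*b23 = (3)*(-3) - (2)*(3) = -15
e3 coeff: v1*b13 + v2*b23 = (3)*(1) + (-2)*(3) = -3
v _| B = -8*e1 - 15*e2 - 3*e3


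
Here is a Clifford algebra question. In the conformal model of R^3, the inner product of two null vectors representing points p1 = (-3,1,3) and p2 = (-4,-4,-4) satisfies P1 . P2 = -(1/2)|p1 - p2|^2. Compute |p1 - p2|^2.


p1 - p2 = (1, 5, 7)
|p1 - p2|^2 = 1^2 + 5^2 + 7^2
= 1 + 25 + 49
= 75


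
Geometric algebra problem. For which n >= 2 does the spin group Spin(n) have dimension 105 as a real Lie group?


dim Spin(n) = dim so(n) = n(n-1)/2.
Solve n(n-1)/2 = 105, i.e. n^2 - n - 210 = 0.
Discriminant = 1 + 8*105 = 841
n = (1 + sqrt(841))/2 = (1 + 29)/2 = 15


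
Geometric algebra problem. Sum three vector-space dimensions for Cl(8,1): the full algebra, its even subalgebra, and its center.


n = 8 + 1 = 9
Total dim = 2^9 = 512
Even subalgebra dim = 2^8 = 256
n is odd, so center dim = 2
Sum = 512 + 256 + 2 = 770


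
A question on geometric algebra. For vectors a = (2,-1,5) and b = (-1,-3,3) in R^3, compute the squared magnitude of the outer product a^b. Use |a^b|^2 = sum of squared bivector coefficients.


a wedge b = (a1*b2 - a2*b1)*e12 + (a1*b3 - a3*b1)*e13 + (a2*b3 - a3*b2)*e23
e12 coeff: 2*(-3) - (-1)*(-1) = -6 - 1 = -7
e13 coeff: 2*3 - 5*(-1) = 6 - (-5) = 11
e23 coeff: (-1)*3 - 5*(-3) = -3 - (-15) = 12
|a wedge b|^2 = (-7)^2 + 11^2 + 12^2
= 49 + 121 + 144
= 314


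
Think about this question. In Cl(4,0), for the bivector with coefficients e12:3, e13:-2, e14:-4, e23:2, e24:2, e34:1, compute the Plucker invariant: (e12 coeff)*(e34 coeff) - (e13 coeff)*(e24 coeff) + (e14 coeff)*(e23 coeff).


Plucker relation: af - be + cd
a*f = 3*1 = 3
b*e = (-2)*2 = -4
c*d = (-4)*2 = -8
af - be + cd = 3 - (-4) + (-8)
= -1


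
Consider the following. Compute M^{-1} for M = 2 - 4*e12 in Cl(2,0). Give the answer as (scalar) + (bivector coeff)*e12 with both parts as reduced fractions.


M = 2 - 4*e12, where e12^2 = -1.
Since M commutes with its reverse ~M = a - b*e12, M * ~M = a^2 - b^2*e12^2 = a^2 + b^2.
So M^{-1} = ~M / (a^2 + b^2) = (a - b*e12)/(a^2 + b^2).
a^2 + b^2 = 4 + 16 = 20
Scalar part = 2/20 = 1/10
Bivector coeff = 4/20 = 1/5
M^{-1} = 1/10 + 1/5*e12


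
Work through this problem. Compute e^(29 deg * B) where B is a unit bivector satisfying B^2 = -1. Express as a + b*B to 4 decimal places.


For a unit bivector B with B^2 = -1, the exponential series gives
e^(theta*B) = cos(theta) + sin(theta)*B (the GA analogue of Euler's formula).
theta = 29 degrees = 0.506145 rad
cos(29 deg) = 0.8746
sin(29 deg) = 0.4848
exp(theta*B) = 0.8746 + 0.4848*B


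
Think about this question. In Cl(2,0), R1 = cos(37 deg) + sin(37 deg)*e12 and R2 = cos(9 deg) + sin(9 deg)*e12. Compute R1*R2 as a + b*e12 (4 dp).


Same-plane rotors commute and their half-angles add:
R1*R2 = cos(a1 + a2) + sin(a1 + a2)*e12.
a1 + a2 = 37 + 9 = 46 deg
cos(46 deg) = 0.6947
sin(46 deg) = 0.7193
R1*R2 = 0.6947 + 0.7193*e12


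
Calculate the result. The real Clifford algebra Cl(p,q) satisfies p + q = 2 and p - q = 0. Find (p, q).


We need p + q = 2 and p - q = 0.
Adding: 2p = 2 + 0 = 2, so p = 1.
Then q = 2 - 1 = 1.
(p, q) = (1, 1)


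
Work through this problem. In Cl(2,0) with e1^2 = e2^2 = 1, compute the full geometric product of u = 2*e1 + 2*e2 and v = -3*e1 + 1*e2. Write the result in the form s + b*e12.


Expand: (2*e1 + 2*e2)(-3*e1 + 1*e2)
= 2*(-3)*e1e1 + 2*1*e1e2 + 2*(-3)*e2e1 + 2*1*e2e2
Using e1^2 = e2^2 = 1, e2e1 = -e1e2:
Scalar part s = 2*(-3) + 2*1 = -6 + 2 = -4
Bivector part b = 2*1 - 2*(-3) = 2 - (-6) = 8
uv = -4 + 8*e12


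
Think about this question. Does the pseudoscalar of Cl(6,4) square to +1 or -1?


The pseudoscalar I = e1...e_n (product of all n generators) of Cl(p,q) satisfies I^2 = (-1)^(q + n(n-1)/2).
p = 6, q = 4, n = p + q = 10
n(n-1)/2 = 10 * 9 / 2 = 45
Exponent = q + n(n-1)/2 = 4 + 45 = 49
I^2 = (-1)^49 = -1


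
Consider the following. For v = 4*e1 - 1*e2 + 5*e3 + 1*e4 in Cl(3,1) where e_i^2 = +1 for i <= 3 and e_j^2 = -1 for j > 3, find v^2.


v^2 = sum of c_i^2 * e_i^2
Positive signature terms (e_i^2 = +1): 4^2 + (-1)^2 + 5^2 = 42
Negative signature terms (e_j^2 = -1): 1^2 = 1
v^2 = 42 - 1 = 41


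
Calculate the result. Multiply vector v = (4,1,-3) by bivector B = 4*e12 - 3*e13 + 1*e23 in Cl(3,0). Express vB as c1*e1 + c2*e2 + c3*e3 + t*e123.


vB has grade-1 (vector) and grade-3 (trivector) parts: vB = (v _| B) + (v ^ B).
Vector part <vB>_1:
  e1: -v2*b12 - v3*b13 = -(1)*(4) - (-3)*(-3) = -13
  e2: v1*b12 - v3*b23 = (4)*(4) - (-3)*(1) = 19
  e3: v1*b13 + v2*b23 = (4)*(-3) + (1)*(1) = -11
Trivector part <vB>_3:
  e123: v1*b23 - v2*b13 + v3*b12 = (4)*(1) - (1)*(-3) + (-3)*(4) = -5
vB = -13*e1 + 19*e2 - 11*e3 - 5*e123


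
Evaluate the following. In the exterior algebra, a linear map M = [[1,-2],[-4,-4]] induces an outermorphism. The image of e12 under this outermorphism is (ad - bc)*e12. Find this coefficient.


The outermorphism of a linear map f sends e1^e2 to f(e1)^f(e2).
f(e1) = 1*e1 - 4*e2
f(e2) = -2*e1 - 4*e2
f(e1) ^ f(e2) = (1*e1 - 4*e2) ^ (-2*e1 - 4*e2)
= 1*(-4)*e12 + (-4)*(-2)*e21
= (-4 - 8)*e12
= -12*e12
Coefficient = -12


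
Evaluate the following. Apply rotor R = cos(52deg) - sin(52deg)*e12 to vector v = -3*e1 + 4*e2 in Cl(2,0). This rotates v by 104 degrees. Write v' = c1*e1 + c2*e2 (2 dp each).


Rotor R = cos(52deg) - sin(52deg)*e12
Rotation angle theta = 2 * 52 = 104 degrees
v' = R*v*~R rotates v by theta.
cos(104deg) = -0.2419, sin(104deg) = 0.9703
v'_1 = -3*cos(104deg) - 4*sin(104deg)
= -3*(-0.2419) - 4*0.9703
= -3.16
v'_2 = -3*sin(104deg) + 4*cos(104deg)
= -3*0.9703 + 4*(-0.2419)
= -3.88
v' = -3.16*e1 - 3.88*e2


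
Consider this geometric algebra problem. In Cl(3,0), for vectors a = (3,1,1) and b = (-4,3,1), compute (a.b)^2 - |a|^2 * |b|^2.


a . b = 3*(-4) + 1*3 + 1*1
= -12 + 3 + 1 = -8
|a|^2 = 3^2 + 1^2 + 1^2 = 11
|b|^2 = (-4)^2 + 3^2 + 1^2 = 26
(a.b)^2 = (-8)^2 = 64
|a|^2 * |b|^2 = 11 * 26 = 286
Result = 64 - 286 = -222


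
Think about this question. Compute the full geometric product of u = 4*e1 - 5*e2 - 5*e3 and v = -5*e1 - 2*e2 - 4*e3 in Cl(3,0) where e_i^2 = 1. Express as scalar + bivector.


In Cl(3,0): e_i^2 = 1, e_ie_j = -e_je_i for i != j.
Scalar part = u . v = 4*(-5) + (-5)*(-2) + (-5)*(-4)
= -20 + 10 + 20 = 10
e12 coeff = 4*(-2) - (-5)*(-5) = -8 - 25 = -33
e13 coeff = 4*(-4) - (-5)*(-5) = -16 - 25 = -41
e23 coeff = (-5)*(-4) - (-5)*(-2) = 20 - 10 = 10
uv = 10 - 33*e12 - 41*e13 + 10*e23


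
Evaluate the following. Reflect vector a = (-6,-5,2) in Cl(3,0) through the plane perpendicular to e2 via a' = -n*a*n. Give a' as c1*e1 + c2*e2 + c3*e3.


Reflection formula: a' = -n*a*n, with n = e2 (unit vector, n^2 = 1).
For reflection through hyperplane perp to e2:
The component along e2 flips sign, others stay.
a = (-6, -5, 2)
a' = (-6, 5, 2)
a' = -6*e1 + 5*e2 + 2*e3


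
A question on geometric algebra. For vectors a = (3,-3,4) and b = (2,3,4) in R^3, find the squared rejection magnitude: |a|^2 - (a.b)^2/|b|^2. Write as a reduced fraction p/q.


|a|^2 = 3^2 + (-3)^2 + 4^2 = 34
|b|^2 = 2^2 + 3^2 + 4^2 = 29
a . b = 3*2 + (-3)*3 + 4*4 = 13
(a.b)^2 = 13^2 = 169
|rej|^2 = 34 - 169/29
= (986 - 169)/29
= 817/29
In lowest terms: 817/29


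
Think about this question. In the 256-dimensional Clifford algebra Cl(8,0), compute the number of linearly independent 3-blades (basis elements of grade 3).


Number of grade-k basis blades in Cl(p,q) with n = p + q is C(n, k).
n = 8 + 0 = 8
C(8, 3) = 8! / (3! * 5!)
= 40320 / (6 * 120)
= 56


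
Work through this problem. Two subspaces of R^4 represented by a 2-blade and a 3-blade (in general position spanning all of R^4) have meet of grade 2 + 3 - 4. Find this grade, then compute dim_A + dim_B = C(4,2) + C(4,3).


Meet grade = grade(A) + grade(B) - n
= 2 + 3 - 4 = 1
C(4,2) = 6
C(4,3) = 4
dim_A + dim_B = 6 + 4 = 10


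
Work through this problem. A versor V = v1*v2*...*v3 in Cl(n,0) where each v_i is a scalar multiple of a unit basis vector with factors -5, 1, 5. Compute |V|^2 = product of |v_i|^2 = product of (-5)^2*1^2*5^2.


Each vector v_i has |v_i|^2 = s_i^2
Squared scales: (-5)^2 = 25, 1^2 = 1, 5^2 = 25
|V|^2 = 25 * 1 * 25
= 625


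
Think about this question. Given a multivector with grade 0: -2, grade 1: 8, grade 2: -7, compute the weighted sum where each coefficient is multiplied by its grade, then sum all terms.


Grade-weighted sum = sum of grade_k * coefficient_k
0*(-2) = 0
1*8 = 8
2*(-7) = -14
Total = 0 + 8 + (-14) = -6


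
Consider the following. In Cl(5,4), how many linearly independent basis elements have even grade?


Even subalgebra dimension = 2^(n-1)
n = 5 + 4 = 9
2^(9 - 1) = 2^8 = 256
Verification: sum of C(9,k) for even k = 1 + 36 + 126 + 84 + 9 = 256
Result = 256


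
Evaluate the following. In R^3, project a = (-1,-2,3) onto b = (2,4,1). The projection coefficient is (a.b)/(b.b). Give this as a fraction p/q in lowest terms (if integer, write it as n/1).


Projection coefficient = (a . b) / (b . b)
a . b = (-1)*2 + (-2)*4 + 3*1
= -2 + (-8) + 3 = -7
b . b = 2^2 + 4^2 + 1^2
= 4 + 16 + 1 = 21
Coefficient = -7/21
In lowest terms: -1/3


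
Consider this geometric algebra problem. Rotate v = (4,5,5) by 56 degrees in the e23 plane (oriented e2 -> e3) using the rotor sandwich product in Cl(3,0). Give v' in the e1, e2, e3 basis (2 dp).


Rotor R = cos(28deg) - sin(28deg)*e23
Rotation angle theta = 2 * 28 = 56 degrees in the e23 plane (e2 -> e3).
The component perpendicular to the plane (e1) is invariant: v'_1 = v1 = 4.00
cos(56deg) = 0.5592, sin(56deg) = 0.8290
v'_2 = v2*cos(theta) - v3*sin(theta) = 5*0.5592 - 5*0.8290 = -1.35
v'_3 = v2*sin(theta) + v3*cos(theta) = 5*0.8290 + 5*0.5592 = 6.94
v' = 4.00*e1 - 1.35*e2 + 6.94*e3


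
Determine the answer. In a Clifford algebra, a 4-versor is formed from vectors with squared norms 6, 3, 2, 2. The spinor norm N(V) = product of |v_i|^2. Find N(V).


Spinor norm N(V) = |v1|^2 * |v2|^2 * ... * |v4|^2
= 6 * 3 * 2 * 2
Running product: 6, 18, 36, 72
N(V) = 72


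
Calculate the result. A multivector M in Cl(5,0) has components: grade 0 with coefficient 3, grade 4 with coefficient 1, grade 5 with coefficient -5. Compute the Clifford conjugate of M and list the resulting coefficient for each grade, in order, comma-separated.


Clifford conjugate sign for grade k: (-1)^(k(k+1)/2)
Grade 0: (-1)^(0*1/2) = (-1)^0 = 1, coeff 3 -> 3
Grade 4: (-1)^(4*5/2) = (-1)^10 = 1, coeff 1 -> 1
Grade 5: (-1)^(5*6/2) = (-1)^15 = -1, coeff -5 -> 5
Conjugated coefficients: 3, 1, 5


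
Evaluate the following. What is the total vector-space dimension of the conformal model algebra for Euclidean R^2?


The conformal model of R^2 uses Cl(3,1): the 2 Euclidean generators plus two extra orthogonal generators e+ (e+^2 = +1) and e- (e-^2 = -1), from which the null vectors e0, einf are built.
Number of generators m = 2 + 2 = 4.
dim Cl(p,q) = 2^m = 2^4 = 16


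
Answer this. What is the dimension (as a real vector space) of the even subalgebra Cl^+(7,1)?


Even subalgebra dimension = 2^(n-1)
n = 7 + 1 = 8
2^(8 - 1) = 2^7 = 128
Verification: sum of C(8,k) for even k = 1 + 28 + 70 + 28 + 1 = 128
Result = 128


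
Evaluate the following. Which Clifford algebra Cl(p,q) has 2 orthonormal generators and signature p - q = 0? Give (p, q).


We need p + q = 2 and p - q = 0.
Adding: 2p = 2 + 0 = 2, so p = 1.
Then q = 2 - 1 = 1.
(p, q) = (1, 1)


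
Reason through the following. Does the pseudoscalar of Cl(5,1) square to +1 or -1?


The pseudoscalar I = e1...e_n (product of all n generators) of Cl(p,q) satisfies I^2 = (-1)^(q + n(n-1)/2).
p = 5, q = 1, n = p + q = 6
n(n-1)/2 = 6 * 5 / 2 = 15
Exponent = q + n(n-1)/2 = 1 + 15 = 16
I^2 = (-1)^16 = +1


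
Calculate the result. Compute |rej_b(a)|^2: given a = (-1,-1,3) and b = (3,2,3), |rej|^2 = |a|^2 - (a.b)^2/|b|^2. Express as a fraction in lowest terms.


|a|^2 = (-1)^2 + (-1)^2 + 3^2 = 11
|b|^2 = 3^2 + 2^2 + 3^2 = 22
a . b = (-1)*3 + (-1)*2 + 3*3 = 4
(a.b)^2 = 4^2 = 16
|rej|^2 = 11 - 16/22
= (242 - 16)/22
= 226/22
In lowest terms: 113/11


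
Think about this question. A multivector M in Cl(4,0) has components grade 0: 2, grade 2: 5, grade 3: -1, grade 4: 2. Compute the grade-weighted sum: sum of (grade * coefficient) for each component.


Grade-weighted sum = sum of grade_k * coefficient_k
0*2 = 0
2*5 = 10
3*(-1) = -3
4*2 = 8
Total = 0 + 10 + (-3) + 8 = 15


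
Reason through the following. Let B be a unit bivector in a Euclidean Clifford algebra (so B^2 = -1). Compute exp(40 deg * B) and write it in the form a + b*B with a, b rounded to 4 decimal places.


For a unit bivector B with B^2 = -1, the exponential series gives
e^(theta*B) = cos(theta) + sin(theta)*B (the GA analogue of Euler's formula).
theta = 40 degrees = 0.698132 rad
cos(40 deg) = 0.7660
sin(40 deg) = 0.6428
exp(theta*B) = 0.7660 + 0.6428*B


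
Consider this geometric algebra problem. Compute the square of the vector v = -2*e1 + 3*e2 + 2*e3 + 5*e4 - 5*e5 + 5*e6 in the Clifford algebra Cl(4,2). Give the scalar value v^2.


v^2 = sum of c_i^2 * e_i^2
Positive signature terms (e_i^2 = +1): (-2)^2 + 3^2 + 2^2 + 5^2 = 42
Negative signature terms (e_j^2 = -1): (-5)^2 + 5^2 = 50
v^2 = 42 - 50 = -8


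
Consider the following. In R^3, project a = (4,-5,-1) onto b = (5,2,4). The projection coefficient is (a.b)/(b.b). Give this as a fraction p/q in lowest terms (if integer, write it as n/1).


Projection coefficient = (a . b) / (b . b)
a . b = 4*5 + (-5)*2 + (-1)*4
= 20 + (-10) + (-4) = 6
b . b = 5^2 + 2^2 + 4^2
= 25 + 4 + 16 = 45
Coefficient = 6/45
In lowest terms: 2/15


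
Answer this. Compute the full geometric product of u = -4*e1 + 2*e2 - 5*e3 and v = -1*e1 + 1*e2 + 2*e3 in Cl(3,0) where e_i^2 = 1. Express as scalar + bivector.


In Cl(3,0): e_i^2 = 1, e_ie_j = -e_je_i for i != j.
Scalar part = u . v = (-4)*(-1) + 2*1 + (-5)*2
= 4 + 2 + (-10) = -4
e12 coeff = (-4)*1 - 2*(-1) = -4 - (-2) = -2
e13 coeff = (-4)*2 - (-5)*(-1) = -8 - 5 = -13
e23 coeff = 2*2 - (-5)*1 = 4 - (-5) = 9
uv = -4 - 2*e12 - 13*e13 + 9*e23


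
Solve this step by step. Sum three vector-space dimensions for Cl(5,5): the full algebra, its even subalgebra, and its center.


n = 5 + 5 = 10
Total dim = 2^10 = 1024
Even subalgebra dim = 2^9 = 512
n is even, so center dim = 1
Sum = 1024 + 512 + 1 = 1537


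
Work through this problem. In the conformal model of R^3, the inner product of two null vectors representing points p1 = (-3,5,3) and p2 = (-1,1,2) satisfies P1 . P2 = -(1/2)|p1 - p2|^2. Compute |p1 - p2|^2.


p1 - p2 = (-2, 4, 1)
|p1 - p2|^2 = (-2)^2 + 4^2 + 1^2
= 4 + 16 + 1
= 21


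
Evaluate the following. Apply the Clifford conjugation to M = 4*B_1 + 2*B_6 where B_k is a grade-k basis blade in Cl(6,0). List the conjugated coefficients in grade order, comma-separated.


Clifford conjugate sign for grade k: (-1)^(k(k+1)/2)
Grade 1: (-1)^(1*2/2) = (-1)^1 = -1, coeff 4 -> -4
Grade 6: (-1)^(6*7/2) = (-1)^21 = -1, coeff 2 -> -2
Conjugated coefficients: -4, -2


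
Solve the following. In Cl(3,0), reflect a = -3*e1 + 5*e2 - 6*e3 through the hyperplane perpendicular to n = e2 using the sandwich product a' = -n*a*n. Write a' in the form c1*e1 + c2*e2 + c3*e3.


Reflection formula: a' = -n*a*n, with n = e2 (unit vector, n^2 = 1).
For reflection through hyperplane perp to e2:
The component along e2 flips sign, others stay.
a = (-3, 5, -6)
a' = (-3, -5, -6)
a' = -3*e1 - 5*e2 - 6*e3


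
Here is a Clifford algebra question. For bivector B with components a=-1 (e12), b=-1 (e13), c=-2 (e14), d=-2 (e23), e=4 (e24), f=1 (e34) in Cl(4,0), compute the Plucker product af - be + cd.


Plucker relation: af - be + cd
a*f = (-1)*1 = -1
b*e = (-1)*4 = -4
c*d = (-2)*(-2) = 4
af - be + cd = -1 - (-4) + 4
= 7


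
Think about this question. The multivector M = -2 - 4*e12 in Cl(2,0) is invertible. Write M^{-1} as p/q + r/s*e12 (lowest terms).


M = -2 - 4*e12, where e12^2 = -1.
Since M commutes with its reverse ~M = a - b*e12, M * ~M = a^2 - b^2*e12^2 = a^2 + b^2.
So M^{-1} = ~M / (a^2 + b^2) = (a - b*e12)/(a^2 + b^2).
a^2 + b^2 = 4 + 16 = 20
Scalar part = -2/20 = -1/10
Bivector coeff = 4/20 = 1/5
M^{-1} = -1/10 + 1/5*e12


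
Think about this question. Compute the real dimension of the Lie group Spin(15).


Spin(n) double-covers SO(n); both have Lie algebra so(n) of dimension n(n-1)/2.
n = 15
n(n-1) = 15 * 14 = 210
dim Spin(15) = 210/2 = 105


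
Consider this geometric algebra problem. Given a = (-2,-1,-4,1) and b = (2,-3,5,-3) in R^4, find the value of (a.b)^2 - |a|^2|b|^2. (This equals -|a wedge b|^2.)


a . b = (-2)*2 + (-1)*(-3) + (-4)*5 + 1*(-3)
= -4 + 3 + (-20) + (-3) = -24
|a|^2 = (-2)^2 + (-1)^2 + (-4)^2 + 1^2 = 22
|b|^2 = 2^2 + (-3)^2 + 5^2 + (-3)^2 = 47
(a.b)^2 = (-24)^2 = 576
|a|^2 * |b|^2 = 22 * 47 = 1034
Result = 576 - 1034 = -458


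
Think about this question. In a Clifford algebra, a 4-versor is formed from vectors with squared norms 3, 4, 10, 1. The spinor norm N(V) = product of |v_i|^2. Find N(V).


Spinor norm N(V) = |v1|^2 * |v2|^2 * ... * |v4|^2
= 3 * 4 * 10 * 1
Running product: 3, 12, 120, 120
N(V) = 120


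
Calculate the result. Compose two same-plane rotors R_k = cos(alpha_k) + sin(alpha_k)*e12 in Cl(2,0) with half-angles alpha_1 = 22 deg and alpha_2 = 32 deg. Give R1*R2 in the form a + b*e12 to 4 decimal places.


Same-plane rotors commute and their half-angles add:
R1*R2 = cos(a1 + a2) + sin(a1 + a2)*e12.
a1 + a2 = 22 + 32 = 54 deg
cos(54 deg) = 0.5878
sin(54 deg) = 0.8090
R1*R2 = 0.5878 + 0.8090*e12


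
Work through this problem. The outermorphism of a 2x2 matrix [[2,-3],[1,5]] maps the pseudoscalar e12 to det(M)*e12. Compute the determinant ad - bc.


The outermorphism of a linear map f sends e1^e2 to f(e1)^f(e2).
f(e1) = 2*e1 + 1*e2
f(e2) = -3*e1 + 5*e2
f(e1) ^ f(e2) = (2*e1 + 1*e2) ^ (-3*e1 + 5*e2)
= 2*5*e12 + 1*(-3)*e21
= (10 - (-3))*e12
= 13*e12
Coefficient = 13


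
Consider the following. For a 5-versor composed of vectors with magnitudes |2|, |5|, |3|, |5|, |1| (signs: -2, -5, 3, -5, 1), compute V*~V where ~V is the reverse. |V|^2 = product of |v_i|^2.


Each vector v_i has |v_i|^2 = s_i^2
Squared scales: (-2)^2 = 4, (-5)^2 = 25, 3^2 = 9, (-5)^2 = 25, 1^2 = 1
|V|^2 = 4 * 25 * 9 * 25 * 1
= 22500


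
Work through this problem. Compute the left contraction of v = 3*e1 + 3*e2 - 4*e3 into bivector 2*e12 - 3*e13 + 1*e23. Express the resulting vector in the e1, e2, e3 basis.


Left contraction v _| B = <vB>_1 (grade-1 part of the geometric product vB).
Using e1_|e12 = e2, e2_|e12 = -e1, e1_|e13 = e3, e3_|e13 = -e1, e2_|e23 = e3, e3_|e23 = -e2:
e1 coeff: -v2*b12 - v3*b13 = -(3)*(2) - (-4)*(-3) = -18
e2 coeff: v1*b12 - v3*b23 = (3)*(2) - (-4)*(1) = 10
e3 coeff: v1*b13 + v2*b23 = (3)*(-3) + (3)*(1) = -6
v _| B = -18*e1 + 10*e2 - 6*e3


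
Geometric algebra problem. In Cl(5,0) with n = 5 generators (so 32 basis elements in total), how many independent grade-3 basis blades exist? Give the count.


Number of grade-k basis blades in Cl(p,q) with n = p + q is C(n, k).
n = 5 + 0 = 5
C(5, 3) = 5! / (3! * 2!)
= 120 / (6 * 2)
= 10


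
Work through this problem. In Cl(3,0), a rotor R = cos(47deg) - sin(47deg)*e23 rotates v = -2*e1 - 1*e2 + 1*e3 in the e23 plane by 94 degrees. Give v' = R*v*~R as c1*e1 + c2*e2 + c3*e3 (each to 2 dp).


Rotor R = cos(47deg) - sin(47deg)*e23
Rotation angle theta = 2 * 47 = 94 degrees in the e23 plane (e2 -> e3).
The component perpendicular to the plane (e1) is invariant: v'_1 = v1 = -2.00
cos(94deg) = -0.0698, sin(94deg) = 0.9976
v'_2 = v2*cos(theta) - v3*sin(theta) = -1*(-0.0698) - 1*0.9976 = -0.93
v'_3 = v2*sin(theta) + v3*cos(theta) = -1*0.9976 + 1*(-0.0698) = -1.07
v' = -2.00*e1 - 0.93*e2 - 1.07*e3


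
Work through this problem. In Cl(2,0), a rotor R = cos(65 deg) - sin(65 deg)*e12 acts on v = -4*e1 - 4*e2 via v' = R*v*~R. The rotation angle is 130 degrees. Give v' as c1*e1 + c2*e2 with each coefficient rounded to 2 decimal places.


Rotor R = cos(65deg) - sin(65deg)*e12
Rotation angle theta = 2 * 65 = 130 degrees
v' = R*v*~R rotates v by theta.
cos(130deg) = -0.6428, sin(130deg) = 0.7660
v'_1 = -4*cos(130deg) - (-4)*sin(130deg)
= -4*(-0.6428) - (-4)*0.7660
= 5.64
v'_2 = -4*sin(130deg) + (-4)*cos(130deg)
= -4*0.7660 + (-4)*(-0.6428)
= -0.49
v' = 5.64*e1 - 0.49*e2


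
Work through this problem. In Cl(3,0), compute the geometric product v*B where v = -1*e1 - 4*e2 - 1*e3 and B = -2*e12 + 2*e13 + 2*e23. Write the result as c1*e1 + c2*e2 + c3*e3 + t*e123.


vB has grade-1 (vector) and grade-3 (trivector) parts: vB = (v _| B) + (v ^ B).
Vector part <vB>_1:
  e1: -v2*b12 - v3*b13 = -(-4)*(-2) - (-1)*(2) = -6
  e2: v1*b12 - v3*b23 = (-1)*(-2) - (-1)*(2) = 4
  e3: v1*b13 + v2*b23 = (-1)*(2) + (-4)*(2) = -10
Trivector part <vB>_3:
  e123: v1*b23 - v2*b13 + v3*b12 = (-1)*(2) - (-4)*(2) + (-1)*(-2) = 8
vB = -6*e1 + 4*e2 - 10*e3 + 8*e123


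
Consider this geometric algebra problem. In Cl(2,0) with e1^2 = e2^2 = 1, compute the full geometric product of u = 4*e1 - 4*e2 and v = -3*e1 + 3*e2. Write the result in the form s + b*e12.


Expand: (4*e1 - 4*e2)(-3*e1 + 3*e2)
= 4*(-3)*e1e1 + 4*3*e1e2 + (-4)*(-3)*e2e1 + (-4)*3*e2e2
Using e1^2 = e2^2 = 1, e2e1 = -e1e2:
Scalar part s = 4*(-3) + (-4)*3 = -12 + (-12) = -24
Bivector part b = 4*3 - (-4)*(-3) = 12 - 12 = 0
uv = -24 + 0*e12


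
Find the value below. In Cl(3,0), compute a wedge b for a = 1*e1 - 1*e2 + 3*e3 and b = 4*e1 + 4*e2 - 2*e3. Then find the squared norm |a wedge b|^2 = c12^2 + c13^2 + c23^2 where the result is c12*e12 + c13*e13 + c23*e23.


a wedge b = (a1*b2 - a2*b1)*e12 + (a1*b3 - a3*b1)*e13 + (a2*b3 - a3*b2)*e23
e12 coeff: 1*4 - (-1)*4 = 4 - (-4) = 8
e13 coeff: 1*(-2) - 3*4 = -2 - 12 = -14
e23 coeff: (-1)*(-2) - 3*4 = 2 - 12 = -10
|a wedge b|^2 = 8^2 + (-14)^2 + (-10)^2
= 64 + 196 + 100
= 360


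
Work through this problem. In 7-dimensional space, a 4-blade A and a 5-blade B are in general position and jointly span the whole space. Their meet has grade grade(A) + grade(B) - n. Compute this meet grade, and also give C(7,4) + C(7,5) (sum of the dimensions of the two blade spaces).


Meet grade = grade(A) + grade(B) - n
= 4 + 5 - 7 = 2
C(7,4) = 35
C(7,5) = 21
dim_A + dim_B = 35 + 21 = 56


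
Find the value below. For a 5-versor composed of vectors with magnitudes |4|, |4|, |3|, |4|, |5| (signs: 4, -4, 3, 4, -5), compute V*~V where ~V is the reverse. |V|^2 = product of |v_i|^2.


Each vector v_i has |v_i|^2 = s_i^2
Squared scales: 4^2 = 16, (-4)^2 = 16, 3^2 = 9, 4^2 = 16, (-5)^2 = 25
|V|^2 = 16 * 16 * 9 * 16 * 25
= 921600


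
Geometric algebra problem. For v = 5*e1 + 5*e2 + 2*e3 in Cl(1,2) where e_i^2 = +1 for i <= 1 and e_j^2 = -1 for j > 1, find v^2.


v^2 = sum of c_i^2 * e_i^2
Positive signature terms (e_i^2 = +1): 5^2 = 25
Negative signature terms (e_j^2 = -1): 5^2 + 2^2 = 29
v^2 = 25 - 29 = -4


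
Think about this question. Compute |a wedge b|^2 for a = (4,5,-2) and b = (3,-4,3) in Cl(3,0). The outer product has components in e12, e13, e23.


a wedge b = (a1*b2 - a2*b1)*e12 + (a1*b3 - a3*b1)*e13 + (a2*b3 - a3*b2)*e23
e12 coeff: 4*(-4) - 5*3 = -16 - 15 = -31
e13 coeff: 4*3 - (-2)*3 = 12 - (-6) = 18
e23 coeff: 5*3 - (-2)*(-4) = 15 - 8 = 7
|a wedge b|^2 = (-31)^2 + 18^2 + 7^2
= 961 + 324 + 49
= 1334


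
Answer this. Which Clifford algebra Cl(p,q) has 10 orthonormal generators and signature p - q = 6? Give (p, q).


We need p + q = 10 and p - q = 6.
Adding: 2p = 10 + 6 = 16, so p = 8.
Then q = 10 - 8 = 2.
(p, q) = (8, 2)
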